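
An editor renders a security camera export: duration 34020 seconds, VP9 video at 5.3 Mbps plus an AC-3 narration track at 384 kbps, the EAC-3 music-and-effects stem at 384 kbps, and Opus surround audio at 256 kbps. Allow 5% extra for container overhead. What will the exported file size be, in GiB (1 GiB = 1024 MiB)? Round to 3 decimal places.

26.298 GiB

Audio total: 384 + 384 + 256 = 1024 kbps = 1.024 Mbps.
Total bitrate: 5.3 + 1.024 = 6.324 Mbps.
Stream data: 6.324 Mbps × 34020 s = 215142.5 Mb.
With 5% container overhead: ×1.05.
225,900 Mb = 28,237,450,500 bytes ÷ 1,073,741,824 = 26.30 GiB.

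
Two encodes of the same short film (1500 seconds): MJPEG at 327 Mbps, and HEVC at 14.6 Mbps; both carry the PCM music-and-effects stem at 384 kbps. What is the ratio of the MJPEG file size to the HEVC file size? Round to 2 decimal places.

21.85

Audio: 384 kbps = 0.384 Mbps.
MJPEG: 327.384 Mbps × 1500 s = 491076.0 Mb = 61.385 GB.
HEVC: 14.984 Mbps × 1500 s = 22476.0 Mb = 2.809 GB.
Ratio: 61.385 / 2.809 = 21.849.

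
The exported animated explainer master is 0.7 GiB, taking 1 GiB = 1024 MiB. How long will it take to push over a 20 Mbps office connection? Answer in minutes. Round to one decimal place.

File: 0.7 GiB = 6013.0 Mb.
At 20 Mbps: 6013.0 / 20 = 300.6 s ≈ 5.01 minutes.

5.0 minutes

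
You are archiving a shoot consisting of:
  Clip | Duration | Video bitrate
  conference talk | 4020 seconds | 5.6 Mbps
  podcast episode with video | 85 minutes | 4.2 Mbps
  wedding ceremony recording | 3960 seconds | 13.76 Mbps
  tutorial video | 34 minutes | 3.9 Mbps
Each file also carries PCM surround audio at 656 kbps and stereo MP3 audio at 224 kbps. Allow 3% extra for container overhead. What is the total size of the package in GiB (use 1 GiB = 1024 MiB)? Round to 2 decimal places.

Audio total: 656 + 224 = 880 kbps = 0.880 Mbps.
conference talk: 6.480 Mbps × 4020 s × 1.03 = 26831.1 Mb
podcast episode with video: 5.080 Mbps × 5100 s × 1.03 = 26685.2 Mb
wedding ceremony recording: 14.640 Mbps × 3960 s × 1.03 = 59713.6 Mb
tutorial video: 4.780 Mbps × 2040 s × 1.03 = 10043.7 Mb
Total: 123273.7 Mb = 15409.2 MB.
= 14.35 GiB.

14.35 GiB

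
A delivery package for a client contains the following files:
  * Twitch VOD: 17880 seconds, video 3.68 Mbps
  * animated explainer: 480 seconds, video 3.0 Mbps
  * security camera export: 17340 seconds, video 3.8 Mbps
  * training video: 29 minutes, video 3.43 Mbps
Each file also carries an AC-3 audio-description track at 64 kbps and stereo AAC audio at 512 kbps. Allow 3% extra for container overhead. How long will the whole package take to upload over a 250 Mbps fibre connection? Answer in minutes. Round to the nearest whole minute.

Audio total: 64 + 512 = 576 kbps = 0.576 Mbps.
Twitch VOD: 4.256 Mbps × 17880 s × 1.03 = 78380.2 Mb
animated explainer: 3.576 Mbps × 480 s × 1.03 = 1768.0 Mb
security camera export: 4.376 Mbps × 17340 s × 1.03 = 78156.2 Mb
training video: 4.006 Mbps × 1740 s × 1.03 = 7179.6 Mb
Total: 165484.0 Mb = 20685.5 MB.
At 250 Mbps: 165484.0 / 250 = 662 s ≈ 11 minutes.

11 minutes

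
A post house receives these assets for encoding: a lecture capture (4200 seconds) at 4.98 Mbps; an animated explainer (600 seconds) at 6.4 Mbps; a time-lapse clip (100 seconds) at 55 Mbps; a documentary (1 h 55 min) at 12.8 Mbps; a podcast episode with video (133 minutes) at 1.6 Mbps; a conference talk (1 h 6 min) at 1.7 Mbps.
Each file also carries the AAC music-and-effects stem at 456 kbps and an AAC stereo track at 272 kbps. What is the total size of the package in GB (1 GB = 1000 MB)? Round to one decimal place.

19.4 GB

Audio total: 456 + 272 = 728 kbps = 0.728 Mbps.
lecture capture: 5.708 Mbps × 4200 s = 23973.6 Mb
animated explainer: 7.128 Mbps × 600 s = 4276.8 Mb
time-lapse clip: 55.728 Mbps × 100 s = 5572.8 Mb
documentary: 13.528 Mbps × 6900 s = 93343.2 Mb
podcast episode with video: 2.328 Mbps × 7980 s = 18577.4 Mb
conference talk: 2.428 Mbps × 3960 s = 9614.9 Mb
Total: 155358.7 Mb = 19419.8 MB.
= 19.42 GB.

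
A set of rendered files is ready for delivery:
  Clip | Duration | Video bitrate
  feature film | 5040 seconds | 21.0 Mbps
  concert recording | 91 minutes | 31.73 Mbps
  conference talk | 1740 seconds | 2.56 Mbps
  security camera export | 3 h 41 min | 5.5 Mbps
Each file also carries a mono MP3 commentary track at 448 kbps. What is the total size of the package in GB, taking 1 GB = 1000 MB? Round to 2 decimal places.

Audio: 448 kbps = 0.448 Mbps.
feature film: 21.448 Mbps × 5040 s = 108097.9 Mb
concert recording: 32.178 Mbps × 5460 s = 175691.9 Mb
conference talk: 3.008 Mbps × 1740 s = 5233.9 Mb
security camera export: 5.948 Mbps × 13260 s = 78870.5 Mb
Total: 367894.2 Mb = 45986.8 MB.
= 45.99 GB.

45.99 GB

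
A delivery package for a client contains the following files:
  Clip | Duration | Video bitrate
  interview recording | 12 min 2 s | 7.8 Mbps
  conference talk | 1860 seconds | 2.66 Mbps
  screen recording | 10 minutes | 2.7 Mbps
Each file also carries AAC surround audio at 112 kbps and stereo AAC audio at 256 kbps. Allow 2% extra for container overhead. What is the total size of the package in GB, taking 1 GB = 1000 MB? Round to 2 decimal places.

1.70 GB

Audio total: 112 + 256 = 368 kbps = 0.368 Mbps.
interview recording: 8.168 Mbps × 722 s × 1.02 = 6015.2 Mb
conference talk: 3.028 Mbps × 1860 s × 1.02 = 5744.7 Mb
screen recording: 3.068 Mbps × 600 s × 1.02 = 1877.6 Mb
Total: 13637.6 Mb = 1704.7 MB.
= 1.705 GB.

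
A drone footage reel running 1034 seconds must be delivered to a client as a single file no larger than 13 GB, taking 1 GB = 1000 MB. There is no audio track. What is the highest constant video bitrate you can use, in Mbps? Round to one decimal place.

100.6 Mbps

Budget: 13 GB = 104000.0 Mb.
Total bitrate budget: 104000.0 Mb / 1034 s = 100.580 Mbps.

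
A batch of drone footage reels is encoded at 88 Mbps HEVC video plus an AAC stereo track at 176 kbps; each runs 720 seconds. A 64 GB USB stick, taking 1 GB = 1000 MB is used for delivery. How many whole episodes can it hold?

Audio: 176 kbps = 0.176 Mbps.
Total bitrate: 88.176 Mbps.
Per item: 88.176 Mbps × 720 s = 63,487 Mb = 7,936 MB.
Capacity: 64 GB = 512,000 Mb; 8.06 items → 8 complete.

8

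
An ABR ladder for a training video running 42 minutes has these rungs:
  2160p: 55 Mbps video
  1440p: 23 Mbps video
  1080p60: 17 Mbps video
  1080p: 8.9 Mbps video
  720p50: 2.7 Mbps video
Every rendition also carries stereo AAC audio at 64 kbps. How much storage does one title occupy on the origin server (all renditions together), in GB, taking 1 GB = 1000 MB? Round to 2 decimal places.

42 min = 2520 s
Audio: 64 kbps = 0.064 Mbps.
Sum of rendition bitrates: (55+0.064) + (23+0.064) + (17+0.064) + (8.9+0.064) + (2.7+0.064) = 106.920 Mbps.
× 2520 s = 269,438 Mb = 33,680 MB = 33.68 GB.

33.68 GB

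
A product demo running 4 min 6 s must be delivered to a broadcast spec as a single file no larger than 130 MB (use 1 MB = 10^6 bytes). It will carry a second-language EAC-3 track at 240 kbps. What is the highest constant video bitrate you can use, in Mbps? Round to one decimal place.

4.0 Mbps

Budget: 130 MB = 1040.0 Mb.
4 min 6 s = 246 s
Total bitrate budget: 1040.0 Mb / 246 s = 4.228 Mbps.
Audio: 240 kbps = 0.240 Mbps.
Video: 4.228 − 0.240 = 3.988 Mbps.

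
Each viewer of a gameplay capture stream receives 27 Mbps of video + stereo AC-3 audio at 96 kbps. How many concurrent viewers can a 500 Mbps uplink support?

18

Audio: 96 kbps = 0.096 Mbps.
Per-viewer media rate: 27.096 Mbps.
500 Mbps = 500.0 Mbps; 500.0 / 27.096 = 18.45 → 18 viewers.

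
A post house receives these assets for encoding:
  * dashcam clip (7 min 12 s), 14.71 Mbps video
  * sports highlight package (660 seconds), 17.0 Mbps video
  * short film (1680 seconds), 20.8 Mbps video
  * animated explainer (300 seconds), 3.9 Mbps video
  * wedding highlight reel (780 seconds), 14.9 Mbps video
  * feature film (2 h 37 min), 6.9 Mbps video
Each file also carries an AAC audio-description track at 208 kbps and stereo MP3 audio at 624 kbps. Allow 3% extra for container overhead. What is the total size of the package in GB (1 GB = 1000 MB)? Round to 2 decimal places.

Audio total: 208 + 624 = 832 kbps = 0.832 Mbps.
dashcam clip: 15.542 Mbps × 432 s × 1.03 = 6915.6 Mb
sports highlight package: 17.832 Mbps × 660 s × 1.03 = 12122.2 Mb
short film: 21.632 Mbps × 1680 s × 1.03 = 37432.0 Mb
animated explainer: 4.732 Mbps × 300 s × 1.03 = 1462.2 Mb
wedding highlight reel: 15.732 Mbps × 780 s × 1.03 = 12639.1 Mb
feature film: 7.732 Mbps × 9420 s × 1.03 = 75020.5 Mb
Total: 145591.6 Mb = 18198.9 MB.
= 18.20 GB.

18.20 GB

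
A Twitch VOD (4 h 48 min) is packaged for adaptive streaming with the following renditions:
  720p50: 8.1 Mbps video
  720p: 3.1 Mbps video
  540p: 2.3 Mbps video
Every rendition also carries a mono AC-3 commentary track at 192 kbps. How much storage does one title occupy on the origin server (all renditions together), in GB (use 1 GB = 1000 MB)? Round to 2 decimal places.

4 h 48 min = 288 min = 17280 s
Audio: 192 kbps = 0.192 Mbps.
Sum of rendition bitrates: (8.1+0.192) + (3.1+0.192) + (2.3+0.192) = 14.076 Mbps.
× 17280 s = 243,233 Mb = 30,404 MB = 30.40 GB.

30.40 GB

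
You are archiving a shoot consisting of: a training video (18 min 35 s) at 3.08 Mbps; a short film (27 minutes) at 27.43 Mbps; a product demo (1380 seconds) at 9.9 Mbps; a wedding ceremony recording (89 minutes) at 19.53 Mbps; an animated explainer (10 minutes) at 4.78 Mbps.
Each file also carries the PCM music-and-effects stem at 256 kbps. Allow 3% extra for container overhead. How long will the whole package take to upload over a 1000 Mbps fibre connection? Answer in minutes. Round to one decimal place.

2.9 minutes

Audio: 256 kbps = 0.256 Mbps.
training video: 3.336 Mbps × 1115 s × 1.03 = 3831.2 Mb
short film: 27.686 Mbps × 1620 s × 1.03 = 46196.9 Mb
product demo: 10.156 Mbps × 1380 s × 1.03 = 14435.7 Mb
wedding ceremony recording: 19.786 Mbps × 5340 s × 1.03 = 108827.0 Mb
animated explainer: 5.036 Mbps × 600 s × 1.03 = 3112.2 Mb
Total: 176403.0 Mb = 22050.4 MB.
At 1000 Mbps: 176403.0 / 1000 = 176 s ≈ 2.94 minutes.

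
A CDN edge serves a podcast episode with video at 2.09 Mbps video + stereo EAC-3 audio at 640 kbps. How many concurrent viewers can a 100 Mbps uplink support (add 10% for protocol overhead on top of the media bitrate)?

33

Audio: 640 kbps = 0.640 Mbps.
Per-viewer media rate: 2.730 Mbps.
On the wire with 10% overhead: 3.003 Mbps.
100 Mbps = 100.0 Mbps; 100.0 / 3.003 = 33.30 → 33 viewers.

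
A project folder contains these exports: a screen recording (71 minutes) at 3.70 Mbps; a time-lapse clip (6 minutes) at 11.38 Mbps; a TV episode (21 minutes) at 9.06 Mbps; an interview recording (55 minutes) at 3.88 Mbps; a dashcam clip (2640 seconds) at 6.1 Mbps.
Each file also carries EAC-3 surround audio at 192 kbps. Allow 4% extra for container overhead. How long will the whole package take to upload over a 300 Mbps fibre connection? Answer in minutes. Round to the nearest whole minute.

4 minutes

Audio: 192 kbps = 0.192 Mbps.
screen recording: 3.892 Mbps × 4260 s × 1.04 = 17243.1 Mb
time-lapse clip: 11.572 Mbps × 360 s × 1.04 = 4332.6 Mb
TV episode: 9.252 Mbps × 1260 s × 1.04 = 12123.8 Mb
interview recording: 4.072 Mbps × 3300 s × 1.04 = 13975.1 Mb
dashcam clip: 6.292 Mbps × 2640 s × 1.04 = 17275.3 Mb
Total: 64949.9 Mb = 8118.7 MB.
At 300 Mbps: 64949.9 / 300 = 216 s ≈ 3.61 minutes.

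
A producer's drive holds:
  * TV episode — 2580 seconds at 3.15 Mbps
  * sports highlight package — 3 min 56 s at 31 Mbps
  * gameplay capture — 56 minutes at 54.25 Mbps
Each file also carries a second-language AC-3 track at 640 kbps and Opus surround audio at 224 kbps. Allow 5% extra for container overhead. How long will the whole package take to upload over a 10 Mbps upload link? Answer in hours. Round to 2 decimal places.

Audio total: 640 + 224 = 864 kbps = 0.864 Mbps.
TV episode: 4.014 Mbps × 2580 s × 1.05 = 10873.9 Mb
sports highlight package: 31.864 Mbps × 236 s × 1.05 = 7895.9 Mb
gameplay capture: 55.114 Mbps × 3360 s × 1.05 = 194442.2 Mb
Total: 213212.0 Mb = 26651.5 MB.
At 10 Mbps: 213212.0 / 10 = 21321 s ≈ 5.92 hours.

5.92 hours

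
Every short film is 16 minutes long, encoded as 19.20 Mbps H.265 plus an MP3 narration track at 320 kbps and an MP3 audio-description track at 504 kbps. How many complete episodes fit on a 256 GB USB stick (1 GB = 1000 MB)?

106

16 min = 960 s
Audio total: 320 + 504 = 824 kbps = 0.824 Mbps.
Total bitrate: 20.024 Mbps.
Per item: 20.024 Mbps × 960 s = 19,223 Mb = 2,403 MB.
Capacity: 256 GB = 2,048,000 Mb; 106.54 items → 106 complete.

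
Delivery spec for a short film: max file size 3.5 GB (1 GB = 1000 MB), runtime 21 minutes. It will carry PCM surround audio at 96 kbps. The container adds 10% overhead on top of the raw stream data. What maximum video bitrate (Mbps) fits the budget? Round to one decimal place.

20.1 Mbps

Budget: 3.5 GB = 28000.0 Mb.
Stream payload after overhead: 28000.0 / 1.10 = 25454.5 Mb.
21 min = 1260 s
Total bitrate budget: 25454.5 Mb / 1260 s = 20.202 Mbps.
Audio: 96 kbps = 0.096 Mbps.
Video: 20.202 − 0.096 = 20.106 Mbps.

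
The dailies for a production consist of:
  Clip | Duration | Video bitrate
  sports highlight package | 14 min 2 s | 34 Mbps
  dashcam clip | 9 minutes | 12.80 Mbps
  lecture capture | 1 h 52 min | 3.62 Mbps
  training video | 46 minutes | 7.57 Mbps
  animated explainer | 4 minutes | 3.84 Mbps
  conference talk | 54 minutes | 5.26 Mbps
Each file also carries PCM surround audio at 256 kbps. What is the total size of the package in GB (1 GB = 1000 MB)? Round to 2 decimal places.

12.80 GB

Audio: 256 kbps = 0.256 Mbps.
sports highlight package: 34.256 Mbps × 842 s = 28843.6 Mb
dashcam clip: 13.056 Mbps × 540 s = 7050.2 Mb
lecture capture: 3.876 Mbps × 6720 s = 26046.7 Mb
training video: 7.826 Mbps × 2760 s = 21599.8 Mb
animated explainer: 4.096 Mbps × 240 s = 983.0 Mb
conference talk: 5.516 Mbps × 3240 s = 17871.8 Mb
Total: 102395.2 Mb = 12799.4 MB.
= 12.80 GB.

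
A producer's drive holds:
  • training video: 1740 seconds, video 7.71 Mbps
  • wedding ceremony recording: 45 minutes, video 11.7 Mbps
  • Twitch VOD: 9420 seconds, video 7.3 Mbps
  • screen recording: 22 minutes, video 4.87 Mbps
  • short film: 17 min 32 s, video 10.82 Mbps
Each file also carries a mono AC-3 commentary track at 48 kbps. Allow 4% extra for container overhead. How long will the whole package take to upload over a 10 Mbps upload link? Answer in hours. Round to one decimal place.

Audio: 48 kbps = 0.048 Mbps.
training video: 7.758 Mbps × 1740 s × 1.04 = 14038.9 Mb
wedding ceremony recording: 11.748 Mbps × 2700 s × 1.04 = 32988.4 Mb
Twitch VOD: 7.348 Mbps × 9420 s × 1.04 = 71986.9 Mb
screen recording: 4.918 Mbps × 1320 s × 1.04 = 6751.4 Mb
short film: 10.868 Mbps × 1052 s × 1.04 = 11890.5 Mb
Total: 137656.0 Mb = 17207.0 MB.
At 10 Mbps: 137656.0 / 10 = 13766 s ≈ 3.82 hours.

3.8 hours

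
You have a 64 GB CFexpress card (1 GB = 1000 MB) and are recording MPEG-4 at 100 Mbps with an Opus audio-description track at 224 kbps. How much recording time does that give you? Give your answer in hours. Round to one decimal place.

1.4 hours

Audio: 224 kbps = 0.224 Mbps.
Total bitrate: 100 + 0.224 = 100.224 Mbps.
Capacity: 64 GB = 512,000 Mb.
Recording time: 512,000 / 100.224 = 5,109 s ≈ 1.42 hours.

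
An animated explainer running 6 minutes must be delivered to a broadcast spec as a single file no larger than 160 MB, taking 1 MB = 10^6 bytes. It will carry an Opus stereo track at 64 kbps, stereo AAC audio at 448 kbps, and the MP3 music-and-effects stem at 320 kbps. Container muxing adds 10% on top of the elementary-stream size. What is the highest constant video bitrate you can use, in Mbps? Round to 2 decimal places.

Budget: 160 MB = 1280.0 Mb.
Stream payload after overhead: 1280.0 / 1.10 = 1163.6 Mb.
6 min = 360 s
Total bitrate budget: 1163.6 Mb / 360 s = 3.232 Mbps.
Audio total: 64 + 448 + 320 = 832 kbps = 0.832 Mbps.
Video: 3.232 − 0.832 = 2.400 Mbps.

2.40 Mbps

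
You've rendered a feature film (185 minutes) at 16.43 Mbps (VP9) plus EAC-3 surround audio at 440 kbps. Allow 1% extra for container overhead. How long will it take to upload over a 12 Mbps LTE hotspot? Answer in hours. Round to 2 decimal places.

185 min = 11100 s
Audio: 440 kbps = 0.440 Mbps.
Total bitrate: 16.870 Mbps.
File: 16.870 Mbps × 11100 s = 187257.0 Mb.
With 1% container overhead: ×1.01. → 189129.6 Mb.
At 12 Mbps: 189129.6 / 12 = 15760.8 s ≈ 4.38 hours.

4.38 hours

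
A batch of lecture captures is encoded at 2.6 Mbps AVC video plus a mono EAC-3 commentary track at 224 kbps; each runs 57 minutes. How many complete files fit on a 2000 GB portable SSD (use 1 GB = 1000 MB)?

1656

57 min = 3420 s
Audio: 224 kbps = 0.224 Mbps.
Total bitrate: 2.824 Mbps.
Per item: 2.824 Mbps × 3420 s = 9,658 Mb = 1,207 MB.
Capacity: 2000 GB = 16,000,000 Mb; 1656.64 items → 1656 complete.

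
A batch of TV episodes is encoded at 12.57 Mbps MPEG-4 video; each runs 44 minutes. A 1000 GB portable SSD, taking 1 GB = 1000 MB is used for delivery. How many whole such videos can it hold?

241

44 min = 2640 s
Per item: 12.570 Mbps × 2640 s = 33,185 Mb = 4,148 MB.
Capacity: 1000 GB = 8,000,000 Mb; 241.07 items → 241 complete.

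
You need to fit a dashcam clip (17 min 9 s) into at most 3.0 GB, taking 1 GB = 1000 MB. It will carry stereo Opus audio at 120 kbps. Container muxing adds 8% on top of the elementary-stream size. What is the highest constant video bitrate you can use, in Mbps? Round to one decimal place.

Budget: 3.0 GB = 24000.0 Mb.
Stream payload after overhead: 24000.0 / 1.08 = 22222.2 Mb.
17 min 9 s = 1029 s
Total bitrate budget: 22222.2 Mb / 1029 s = 21.596 Mbps.
Audio: 120 kbps = 0.120 Mbps.
Video: 21.596 − 0.120 = 21.476 Mbps.

21.5 Mbps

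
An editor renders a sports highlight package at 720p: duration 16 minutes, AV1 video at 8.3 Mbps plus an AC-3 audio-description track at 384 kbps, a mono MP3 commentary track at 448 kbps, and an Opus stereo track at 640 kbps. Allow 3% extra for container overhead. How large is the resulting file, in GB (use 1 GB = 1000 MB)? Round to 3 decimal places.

1.208 GB

16 min = 960 s
Audio total: 384 + 448 + 640 = 1472 kbps = 1.472 Mbps.
Total bitrate: 8.3 + 1.472 = 9.772 Mbps.
Stream data: 9.772 Mbps × 960 s = 9381.1 Mb.
With 3% container overhead: ×1.03.
9,663 Mb ÷ 8 = 1,208 MB → 1.208 GB.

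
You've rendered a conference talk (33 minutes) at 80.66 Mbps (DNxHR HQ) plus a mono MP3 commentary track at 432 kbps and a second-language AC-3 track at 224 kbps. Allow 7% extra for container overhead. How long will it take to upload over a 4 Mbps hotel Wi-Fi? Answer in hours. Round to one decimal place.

12.0 hours

33 min = 1980 s
Audio total: 432 + 224 = 656 kbps = 0.656 Mbps.
Total bitrate: 81.316 Mbps.
File: 81.316 Mbps × 1980 s = 161005.7 Mb.
With 7% container overhead: ×1.07. → 172276.1 Mb.
At 4 Mbps: 172276.1 / 4 = 43069.0 s ≈ 12 hours.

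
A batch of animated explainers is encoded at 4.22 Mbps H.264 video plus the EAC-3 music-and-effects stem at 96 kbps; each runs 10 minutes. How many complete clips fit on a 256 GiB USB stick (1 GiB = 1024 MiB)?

10 min = 600 s
Audio: 96 kbps = 0.096 Mbps.
Total bitrate: 4.316 Mbps.
Per item: 4.316 Mbps × 600 s = 2,590 Mb = 323.7 MB.
Capacity: 256 GiB = 2,199,023 Mb; 849.17 items → 849 complete.

849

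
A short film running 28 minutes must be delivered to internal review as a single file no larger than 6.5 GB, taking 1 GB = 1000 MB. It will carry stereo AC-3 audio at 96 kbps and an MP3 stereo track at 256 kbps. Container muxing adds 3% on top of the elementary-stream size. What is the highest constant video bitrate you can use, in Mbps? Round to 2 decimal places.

29.70 Mbps

Budget: 6.5 GB = 52000.0 Mb.
Stream payload after overhead: 52000.0 / 1.03 = 50485.4 Mb.
28 min = 1680 s
Total bitrate budget: 50485.4 Mb / 1680 s = 30.051 Mbps.
Audio total: 96 + 256 = 352 kbps = 0.352 Mbps.
Video: 30.051 − 0.352 = 29.699 Mbps.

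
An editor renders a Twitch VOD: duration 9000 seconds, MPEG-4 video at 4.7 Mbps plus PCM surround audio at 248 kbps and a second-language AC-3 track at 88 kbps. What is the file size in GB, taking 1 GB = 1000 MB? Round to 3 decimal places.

5.666 GB

Audio total: 248 + 88 = 336 kbps = 0.336 Mbps.
Total bitrate: 4.7 + 0.336 = 5.036 Mbps.
Stream data: 5.036 Mbps × 9000 s = 45324.0 Mb.
45,324 Mb ÷ 8 = 5,666 MB → 5.665 GB.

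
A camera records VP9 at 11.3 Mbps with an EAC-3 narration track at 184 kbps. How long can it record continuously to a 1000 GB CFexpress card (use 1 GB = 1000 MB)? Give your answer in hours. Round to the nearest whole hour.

194 hours

Audio: 184 kbps = 0.184 Mbps.
Total bitrate: 11.3 + 0.184 = 11.484 Mbps.
Capacity: 1000 GB = 8,000,000 Mb.
Recording time: 8,000,000 / 11.484 = 696,621 s ≈ 194 hours.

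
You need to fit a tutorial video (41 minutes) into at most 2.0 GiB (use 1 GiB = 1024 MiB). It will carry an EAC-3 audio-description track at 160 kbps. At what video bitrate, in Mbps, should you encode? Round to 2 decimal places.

6.82 Mbps

Budget: 2.0 GiB = 17179.9 Mb.
41 min = 2460 s
Total bitrate budget: 17179.9 Mb / 2460 s = 6.984 Mbps.
Audio: 160 kbps = 0.160 Mbps.
Video: 6.984 − 0.160 = 6.824 Mbps.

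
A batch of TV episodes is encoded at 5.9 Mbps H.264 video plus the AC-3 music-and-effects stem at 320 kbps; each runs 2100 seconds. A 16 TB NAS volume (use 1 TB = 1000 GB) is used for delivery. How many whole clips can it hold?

Audio: 320 kbps = 0.320 Mbps.
Total bitrate: 6.220 Mbps.
Per item: 6.220 Mbps × 2100 s = 13,062 Mb = 1,633 MB.
Capacity: 16 TB = 128,000,000 Mb; 9799.42 items → 9799 complete.

9799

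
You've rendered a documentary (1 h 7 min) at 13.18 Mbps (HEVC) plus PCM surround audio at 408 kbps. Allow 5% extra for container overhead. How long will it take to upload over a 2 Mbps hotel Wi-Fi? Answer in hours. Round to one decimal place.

8.0 hours

1 h 7 min = 67 min = 4020 s
Audio: 408 kbps = 0.408 Mbps.
Total bitrate: 13.588 Mbps.
File: 13.588 Mbps × 4020 s = 54623.8 Mb.
With 5% container overhead: ×1.05. → 57354.9 Mb.
At 2 Mbps: 57354.9 / 2 = 28677.5 s ≈ 7.97 hours.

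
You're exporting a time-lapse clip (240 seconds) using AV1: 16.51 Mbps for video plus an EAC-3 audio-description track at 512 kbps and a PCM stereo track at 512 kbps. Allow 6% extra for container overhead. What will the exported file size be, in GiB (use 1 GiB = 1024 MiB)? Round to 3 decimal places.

Audio total: 512 + 512 = 1024 kbps = 1.024 Mbps.
Total bitrate: 16.51 + 1.024 = 17.534 Mbps.
Stream data: 17.534 Mbps × 240 s = 4208.2 Mb.
With 6% container overhead: ×1.06.
4,461 Mb = 557,581,200 bytes ÷ 1,073,741,824 = 0.5193 GiB.

0.519 GiB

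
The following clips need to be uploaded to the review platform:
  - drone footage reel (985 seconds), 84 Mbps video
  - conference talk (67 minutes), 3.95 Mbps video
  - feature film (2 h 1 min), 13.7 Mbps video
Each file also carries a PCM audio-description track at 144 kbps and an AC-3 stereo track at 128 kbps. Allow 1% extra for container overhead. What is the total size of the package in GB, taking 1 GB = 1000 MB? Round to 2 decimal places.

25.43 GB

Audio total: 144 + 128 = 272 kbps = 0.272 Mbps.
drone footage reel: 84.272 Mbps × 985 s × 1.01 = 83838.0 Mb
conference talk: 4.222 Mbps × 4020 s × 1.01 = 17142.2 Mb
feature film: 13.972 Mbps × 7260 s × 1.01 = 102451.1 Mb
Total: 203431.3 Mb = 25428.9 MB.
= 25.43 GB.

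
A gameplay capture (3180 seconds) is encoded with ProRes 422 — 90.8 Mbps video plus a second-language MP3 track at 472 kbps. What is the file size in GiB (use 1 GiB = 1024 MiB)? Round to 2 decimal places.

Audio: 472 kbps = 0.472 Mbps.
Total bitrate: 90.8 + 0.472 = 91.272 Mbps.
Stream data: 91.272 Mbps × 3180 s = 290245.0 Mb.
290,245 Mb = 36,280,620,000 bytes ÷ 1,073,741,824 = 33.79 GiB.

33.79 GiB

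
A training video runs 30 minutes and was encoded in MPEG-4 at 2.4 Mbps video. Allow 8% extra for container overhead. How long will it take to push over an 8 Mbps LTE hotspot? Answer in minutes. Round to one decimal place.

30 min = 1800 s
File: 2.400 Mbps × 1800 s = 4320.0 Mb.
With 8% container overhead: ×1.08. → 4665.6 Mb.
At 8 Mbps: 4665.6 / 8 = 583.2 s ≈ 9.72 minutes.

9.7 minutes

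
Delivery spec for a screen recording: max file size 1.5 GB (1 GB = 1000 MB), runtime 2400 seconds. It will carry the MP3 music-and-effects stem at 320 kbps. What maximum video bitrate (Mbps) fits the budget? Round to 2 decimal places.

Budget: 1.5 GB = 12000.0 Mb.
Total bitrate budget: 12000.0 Mb / 2400 s = 5.000 Mbps.
Audio: 320 kbps = 0.320 Mbps.
Video: 5.000 − 0.320 = 4.680 Mbps.

4.68 Mbps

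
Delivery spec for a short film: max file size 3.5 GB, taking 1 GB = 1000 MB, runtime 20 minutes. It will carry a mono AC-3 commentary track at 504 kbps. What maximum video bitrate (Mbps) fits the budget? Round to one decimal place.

Budget: 3.5 GB = 28000.0 Mb.
20 min = 1200 s
Total bitrate budget: 28000.0 Mb / 1200 s = 23.333 Mbps.
Audio: 504 kbps = 0.504 Mbps.
Video: 23.333 − 0.504 = 22.829 Mbps.

22.8 Mbps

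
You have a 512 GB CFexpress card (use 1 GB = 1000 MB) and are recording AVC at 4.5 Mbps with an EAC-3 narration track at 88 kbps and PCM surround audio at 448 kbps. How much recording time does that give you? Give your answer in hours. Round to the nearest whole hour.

Audio total: 88 + 448 = 536 kbps = 0.536 Mbps.
Total bitrate: 4.5 + 0.536 = 5.036 Mbps.
Capacity: 512 GB = 4,096,000 Mb.
Recording time: 4,096,000 / 5.036 = 813,344 s ≈ 226 hours.

226 hours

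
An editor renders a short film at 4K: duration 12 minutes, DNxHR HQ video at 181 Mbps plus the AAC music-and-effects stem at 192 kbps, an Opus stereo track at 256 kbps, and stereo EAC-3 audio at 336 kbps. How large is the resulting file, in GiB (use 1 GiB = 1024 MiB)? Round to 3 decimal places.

15.237 GiB

12 min = 720 s
Audio total: 192 + 256 + 336 = 784 kbps = 0.784 Mbps.
Total bitrate: 181 + 0.784 = 181.784 Mbps.
Stream data: 181.784 Mbps × 720 s = 130884.5 Mb.
130,884 Mb = 16,360,560,000 bytes ÷ 1,073,741,824 = 15.24 GiB.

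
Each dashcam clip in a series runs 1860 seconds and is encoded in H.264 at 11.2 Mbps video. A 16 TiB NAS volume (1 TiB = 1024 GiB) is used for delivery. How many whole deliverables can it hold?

6755

Per item: 11.200 Mbps × 1860 s = 20,832 Mb = 2,604 MB.
Capacity: 16 TiB = 140,737,488 Mb; 6755.83 items → 6755 complete.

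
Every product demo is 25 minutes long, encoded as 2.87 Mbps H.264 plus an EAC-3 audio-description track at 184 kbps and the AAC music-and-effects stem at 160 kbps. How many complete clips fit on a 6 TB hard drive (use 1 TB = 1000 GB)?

9956

25 min = 1500 s
Audio total: 184 + 160 = 344 kbps = 0.344 Mbps.
Total bitrate: 3.214 Mbps.
Per item: 3.214 Mbps × 1500 s = 4,821 Mb = 602.6 MB.
Capacity: 6 TB = 48,000,000 Mb; 9956.44 items → 9956 complete.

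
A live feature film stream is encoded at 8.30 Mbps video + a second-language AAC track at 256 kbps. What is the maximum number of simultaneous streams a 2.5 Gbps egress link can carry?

Audio: 256 kbps = 0.256 Mbps.
Per-viewer media rate: 8.556 Mbps.
2.5 Gbps = 2,500 Mbps; 2,500 / 8.556 = 292.19 → 292 viewers.

292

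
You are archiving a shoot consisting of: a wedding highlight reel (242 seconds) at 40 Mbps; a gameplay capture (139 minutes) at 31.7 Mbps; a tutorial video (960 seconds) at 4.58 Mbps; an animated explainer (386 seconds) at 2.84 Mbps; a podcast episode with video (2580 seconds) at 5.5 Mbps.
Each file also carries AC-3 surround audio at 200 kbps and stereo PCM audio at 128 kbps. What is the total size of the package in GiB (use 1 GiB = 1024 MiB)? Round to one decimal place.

34.7 GiB

Audio total: 200 + 128 = 328 kbps = 0.328 Mbps.
wedding highlight reel: 40.328 Mbps × 242 s = 9759.4 Mb
gameplay capture: 32.028 Mbps × 8340 s = 267113.5 Mb
tutorial video: 4.908 Mbps × 960 s = 4711.7 Mb
animated explainer: 3.168 Mbps × 386 s = 1222.8 Mb
podcast episode with video: 5.828 Mbps × 2580 s = 15036.2 Mb
Total: 297843.7 Mb = 37230.5 MB.
= 34.67 GiB.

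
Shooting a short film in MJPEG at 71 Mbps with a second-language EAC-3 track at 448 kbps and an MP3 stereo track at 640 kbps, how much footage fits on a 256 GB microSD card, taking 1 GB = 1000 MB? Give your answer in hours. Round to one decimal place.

7.9 hours

Audio total: 448 + 640 = 1088 kbps = 1.088 Mbps.
Total bitrate: 71 + 1.088 = 72.088 Mbps.
Capacity: 256 GB = 2,048,000 Mb.
Recording time: 2,048,000 / 72.088 = 28,410 s ≈ 7.89 hours.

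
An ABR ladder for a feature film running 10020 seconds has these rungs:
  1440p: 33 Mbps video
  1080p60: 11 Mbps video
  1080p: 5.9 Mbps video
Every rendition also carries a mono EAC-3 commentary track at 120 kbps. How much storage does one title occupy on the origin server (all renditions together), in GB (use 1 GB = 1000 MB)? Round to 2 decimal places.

62.95 GB

Audio: 120 kbps = 0.120 Mbps.
Sum of rendition bitrates: (33+0.120) + (11+0.120) + (5.9+0.120) = 50.260 Mbps.
× 10020 s = 503,605 Mb = 62,951 MB = 62.95 GB.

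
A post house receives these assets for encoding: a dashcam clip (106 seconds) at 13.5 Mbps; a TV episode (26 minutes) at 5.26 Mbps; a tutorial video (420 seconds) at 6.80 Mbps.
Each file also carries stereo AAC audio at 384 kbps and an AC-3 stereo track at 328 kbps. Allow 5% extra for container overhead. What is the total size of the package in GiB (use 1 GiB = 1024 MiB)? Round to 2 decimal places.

Audio total: 384 + 328 = 712 kbps = 0.712 Mbps.
dashcam clip: 14.212 Mbps × 106 s × 1.05 = 1581.8 Mb
TV episode: 5.972 Mbps × 1560 s × 1.05 = 9782.1 Mb
tutorial video: 7.512 Mbps × 420 s × 1.05 = 3312.8 Mb
Total: 14676.7 Mb = 1834.6 MB.
= 1.709 GiB.

1.71 GiB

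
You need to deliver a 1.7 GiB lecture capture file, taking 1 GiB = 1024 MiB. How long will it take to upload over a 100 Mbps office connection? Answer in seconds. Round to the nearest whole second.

File: 1.7 GiB = 14602.9 Mb.
At 100 Mbps: 14602.9 / 100 = 146.0 s ≈ 146 seconds.

146 seconds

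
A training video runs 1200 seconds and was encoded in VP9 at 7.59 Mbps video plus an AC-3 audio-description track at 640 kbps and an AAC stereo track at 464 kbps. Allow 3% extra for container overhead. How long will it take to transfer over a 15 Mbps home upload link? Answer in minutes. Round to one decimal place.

11.9 minutes

Audio total: 640 + 464 = 1104 kbps = 1.104 Mbps.
Total bitrate: 8.694 Mbps.
File: 8.694 Mbps × 1200 s = 10432.8 Mb.
With 3% container overhead: ×1.03. → 10745.8 Mb.
At 15 Mbps: 10745.8 / 15 = 716.4 s ≈ 11.9 minutes.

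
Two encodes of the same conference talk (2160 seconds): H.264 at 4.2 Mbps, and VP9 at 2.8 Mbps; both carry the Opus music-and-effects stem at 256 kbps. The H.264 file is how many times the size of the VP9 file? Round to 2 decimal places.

Audio: 256 kbps = 0.256 Mbps.
H.264: 4.456 Mbps × 2160 s = 9625.0 Mb = 1.120 GiB.
VP9: 3.056 Mbps × 2160 s = 6601.0 Mb = 0.768 GiB.
Ratio: 1.120 / 0.768 = 1.458.

1.46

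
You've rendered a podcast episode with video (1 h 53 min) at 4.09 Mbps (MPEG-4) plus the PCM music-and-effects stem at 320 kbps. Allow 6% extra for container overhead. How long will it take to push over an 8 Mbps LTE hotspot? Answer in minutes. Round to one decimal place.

66.0 minutes

1 h 53 min = 113 min = 6780 s
Audio: 320 kbps = 0.320 Mbps.
Total bitrate: 4.410 Mbps.
File: 4.410 Mbps × 6780 s = 29899.8 Mb.
With 6% container overhead: ×1.06. → 31693.8 Mb.
At 8 Mbps: 31693.8 / 8 = 3961.7 s ≈ 66 minutes.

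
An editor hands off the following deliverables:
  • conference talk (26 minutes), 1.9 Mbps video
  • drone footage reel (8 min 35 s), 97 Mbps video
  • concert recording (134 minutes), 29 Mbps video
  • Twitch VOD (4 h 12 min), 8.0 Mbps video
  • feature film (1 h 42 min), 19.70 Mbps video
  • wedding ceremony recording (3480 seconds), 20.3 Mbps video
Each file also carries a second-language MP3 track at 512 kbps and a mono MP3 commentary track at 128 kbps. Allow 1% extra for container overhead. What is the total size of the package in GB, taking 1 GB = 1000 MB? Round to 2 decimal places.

Audio total: 512 + 128 = 640 kbps = 0.640 Mbps.
conference talk: 2.540 Mbps × 1560 s × 1.01 = 4002.0 Mb
drone footage reel: 97.640 Mbps × 515 s × 1.01 = 50787.4 Mb
concert recording: 29.640 Mbps × 8040 s × 1.01 = 240688.7 Mb
Twitch VOD: 8.640 Mbps × 15120 s × 1.01 = 131943.2 Mb
feature film: 20.340 Mbps × 6120 s × 1.01 = 125725.6 Mb
wedding ceremony recording: 20.940 Mbps × 3480 s × 1.01 = 73599.9 Mb
Total: 626746.8 Mb = 78343.4 MB.
= 78.34 GB.

78.34 GB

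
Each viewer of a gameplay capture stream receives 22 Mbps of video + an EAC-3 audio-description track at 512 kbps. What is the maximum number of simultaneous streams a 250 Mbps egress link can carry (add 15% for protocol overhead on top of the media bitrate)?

9

Audio: 512 kbps = 0.512 Mbps.
Per-viewer media rate: 22.512 Mbps.
On the wire with 15% overhead: 25.889 Mbps.
250 Mbps = 250.0 Mbps; 250.0 / 25.889 = 9.66 → 9 viewers.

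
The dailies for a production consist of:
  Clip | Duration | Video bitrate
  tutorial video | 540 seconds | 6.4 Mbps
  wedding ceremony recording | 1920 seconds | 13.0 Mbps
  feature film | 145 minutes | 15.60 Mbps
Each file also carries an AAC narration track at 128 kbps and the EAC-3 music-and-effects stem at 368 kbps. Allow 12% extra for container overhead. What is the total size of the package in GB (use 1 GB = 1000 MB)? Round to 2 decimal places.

Audio total: 128 + 368 = 496 kbps = 0.496 Mbps.
tutorial video: 6.896 Mbps × 540 s × 1.12 = 4170.7 Mb
wedding ceremony recording: 13.496 Mbps × 1920 s × 1.12 = 29021.8 Mb
feature film: 16.096 Mbps × 8700 s × 1.12 = 156839.4 Mb
Total: 190031.9 Mb = 23754.0 MB.
= 23.75 GB.

23.75 GB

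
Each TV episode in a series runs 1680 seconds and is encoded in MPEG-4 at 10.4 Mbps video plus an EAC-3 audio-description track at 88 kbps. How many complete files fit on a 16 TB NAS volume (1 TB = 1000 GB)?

Audio: 88 kbps = 0.088 Mbps.
Total bitrate: 10.488 Mbps.
Per item: 10.488 Mbps × 1680 s = 17,620 Mb = 2,202 MB.
Capacity: 16 TB = 128,000,000 Mb; 7264.54 items → 7264 complete.

7264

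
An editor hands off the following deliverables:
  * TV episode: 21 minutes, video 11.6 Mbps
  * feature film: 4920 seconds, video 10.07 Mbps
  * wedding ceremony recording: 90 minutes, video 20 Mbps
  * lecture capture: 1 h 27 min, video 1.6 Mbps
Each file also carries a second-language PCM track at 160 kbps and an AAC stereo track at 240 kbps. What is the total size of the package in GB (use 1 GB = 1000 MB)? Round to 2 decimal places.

Audio total: 160 + 240 = 400 kbps = 0.400 Mbps.
TV episode: 12.000 Mbps × 1260 s = 15120.0 Mb
feature film: 10.470 Mbps × 4920 s = 51512.4 Mb
wedding ceremony recording: 20.400 Mbps × 5400 s = 110160.0 Mb
lecture capture: 2.000 Mbps × 5220 s = 10440.0 Mb
Total: 187232.4 Mb = 23404.0 MB.
= 23.40 GB.

23.40 GB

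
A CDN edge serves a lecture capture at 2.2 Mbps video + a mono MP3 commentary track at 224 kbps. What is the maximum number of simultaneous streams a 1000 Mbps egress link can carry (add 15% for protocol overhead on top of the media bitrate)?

358

Audio: 224 kbps = 0.224 Mbps.
Per-viewer media rate: 2.424 Mbps.
On the wire with 15% overhead: 2.788 Mbps.
1000 Mbps = 1,000 Mbps; 1,000 / 2.788 = 358.73 → 358 viewers.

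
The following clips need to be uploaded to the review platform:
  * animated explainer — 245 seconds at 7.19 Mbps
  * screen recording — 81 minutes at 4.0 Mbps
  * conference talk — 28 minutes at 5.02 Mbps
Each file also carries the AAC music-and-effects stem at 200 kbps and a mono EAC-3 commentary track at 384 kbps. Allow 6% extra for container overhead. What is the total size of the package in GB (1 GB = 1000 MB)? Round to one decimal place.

4.5 GB

Audio total: 200 + 384 = 584 kbps = 0.584 Mbps.
animated explainer: 7.774 Mbps × 245 s × 1.06 = 2018.9 Mb
screen recording: 4.584 Mbps × 4860 s × 1.06 = 23614.9 Mb
conference talk: 5.604 Mbps × 1680 s × 1.06 = 9979.6 Mb
Total: 35613.4 Mb = 4451.7 MB.
= 4.452 GB.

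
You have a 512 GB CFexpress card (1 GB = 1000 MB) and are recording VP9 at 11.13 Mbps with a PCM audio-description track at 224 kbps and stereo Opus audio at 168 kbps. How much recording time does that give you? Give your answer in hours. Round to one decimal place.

Audio total: 224 + 168 = 392 kbps = 0.392 Mbps.
Total bitrate: 11.13 + 0.392 = 11.522 Mbps.
Capacity: 512 GB = 4,096,000 Mb.
Recording time: 4,096,000 / 11.522 = 355,494 s ≈ 98.7 hours.

98.7 hours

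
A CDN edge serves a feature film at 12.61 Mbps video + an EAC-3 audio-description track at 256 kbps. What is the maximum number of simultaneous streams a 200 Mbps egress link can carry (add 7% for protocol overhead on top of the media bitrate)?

14

Audio: 256 kbps = 0.256 Mbps.
Per-viewer media rate: 12.866 Mbps.
On the wire with 7% overhead: 13.767 Mbps.
200 Mbps = 200.0 Mbps; 200.0 / 13.767 = 14.53 → 14 viewers.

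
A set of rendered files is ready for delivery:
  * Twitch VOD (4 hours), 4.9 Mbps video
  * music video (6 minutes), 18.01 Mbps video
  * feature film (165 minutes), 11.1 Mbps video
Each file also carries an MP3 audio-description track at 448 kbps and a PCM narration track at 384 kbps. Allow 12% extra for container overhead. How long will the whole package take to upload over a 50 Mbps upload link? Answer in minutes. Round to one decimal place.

Audio total: 448 + 384 = 832 kbps = 0.832 Mbps.
Twitch VOD: 5.732 Mbps × 14400 s × 1.12 = 92445.7 Mb
music video: 18.842 Mbps × 360 s × 1.12 = 7597.1 Mb
feature film: 11.932 Mbps × 9900 s × 1.12 = 132302.0 Mb
Total: 232344.8 Mb = 29043.1 MB.
At 50 Mbps: 232344.8 / 50 = 4647 s ≈ 77.4 minutes.

77.4 minutes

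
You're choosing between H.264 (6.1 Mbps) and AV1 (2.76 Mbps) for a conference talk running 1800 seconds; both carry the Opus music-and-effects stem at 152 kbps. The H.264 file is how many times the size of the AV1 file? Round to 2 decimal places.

Audio: 152 kbps = 0.152 Mbps.
H.264: 6.252 Mbps × 1800 s = 11253.6 Mb = 1.310 GiB.
AV1: 2.912 Mbps × 1800 s = 5241.6 Mb = 0.610 GiB.
Ratio: 1.310 / 0.610 = 2.147.

2.15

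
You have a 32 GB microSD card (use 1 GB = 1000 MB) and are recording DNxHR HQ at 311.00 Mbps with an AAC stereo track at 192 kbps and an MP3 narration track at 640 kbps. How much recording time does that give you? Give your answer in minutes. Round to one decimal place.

13.7 minutes

Audio total: 192 + 640 = 832 kbps = 0.832 Mbps.
Total bitrate: 311.00 + 0.832 = 311.832 Mbps.
Capacity: 32 GB = 256,000 Mb.
Recording time: 256,000 / 311.832 = 821.0 s ≈ 13.7 minutes.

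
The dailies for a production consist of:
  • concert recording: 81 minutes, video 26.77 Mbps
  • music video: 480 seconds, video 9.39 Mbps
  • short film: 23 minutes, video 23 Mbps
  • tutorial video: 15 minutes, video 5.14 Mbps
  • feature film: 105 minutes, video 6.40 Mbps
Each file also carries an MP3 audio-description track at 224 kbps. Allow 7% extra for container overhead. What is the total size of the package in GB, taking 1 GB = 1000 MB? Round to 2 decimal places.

28.68 GB

Audio: 224 kbps = 0.224 Mbps.
concert recording: 26.994 Mbps × 4860 s × 1.07 = 140374.2 Mb
music video: 9.614 Mbps × 480 s × 1.07 = 4937.8 Mb
short film: 23.224 Mbps × 1380 s × 1.07 = 34292.6 Mb
tutorial video: 5.364 Mbps × 900 s × 1.07 = 5165.5 Mb
feature film: 6.624 Mbps × 6300 s × 1.07 = 44652.4 Mb
Total: 229422.4 Mb = 28677.8 MB.
= 28.68 GB.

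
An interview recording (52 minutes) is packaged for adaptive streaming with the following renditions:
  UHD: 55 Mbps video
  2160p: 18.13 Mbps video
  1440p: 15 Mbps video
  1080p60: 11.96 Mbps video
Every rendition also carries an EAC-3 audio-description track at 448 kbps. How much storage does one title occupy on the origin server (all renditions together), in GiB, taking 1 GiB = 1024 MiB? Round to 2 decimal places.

37.01 GiB

52 min = 3120 s
Audio: 448 kbps = 0.448 Mbps.
Sum of rendition bitrates: (55+0.448) + (18.13+0.448) + (15+0.448) + (11.96+0.448) = 101.882 Mbps.
× 3120 s = 317,872 Mb = 39,734 MB = 37.01 GiB.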